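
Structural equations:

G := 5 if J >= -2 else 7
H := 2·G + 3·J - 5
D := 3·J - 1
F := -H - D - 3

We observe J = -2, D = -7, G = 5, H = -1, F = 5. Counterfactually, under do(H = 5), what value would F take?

-1

Intervening sets H = 5 and removes its equation (H := 2·G + 3·J - 5).
D = 3·J - 1  [with J=-2]  = -7
F = -H - D - 3  [with H=5, D=-7]  = -1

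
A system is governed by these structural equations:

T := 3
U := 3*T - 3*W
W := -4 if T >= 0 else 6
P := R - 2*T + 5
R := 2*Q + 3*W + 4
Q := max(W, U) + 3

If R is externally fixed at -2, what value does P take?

-3

The intervention breaks the incoming arrows to R: R := 2*Q + 3*W + 4 no longer applies, and R = -2.
P = R - 2*T + 5  [with R=-2, T=3]  = -3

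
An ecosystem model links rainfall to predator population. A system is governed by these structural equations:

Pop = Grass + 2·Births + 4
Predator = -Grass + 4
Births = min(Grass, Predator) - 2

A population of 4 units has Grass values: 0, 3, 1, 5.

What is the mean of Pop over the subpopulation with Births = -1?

4

Observing Births=-1 restricts to units where Births's equation naturally yields -1: Grass ∈ {3, 1}. In that subpopulation Pop = 5, 3, mean 4.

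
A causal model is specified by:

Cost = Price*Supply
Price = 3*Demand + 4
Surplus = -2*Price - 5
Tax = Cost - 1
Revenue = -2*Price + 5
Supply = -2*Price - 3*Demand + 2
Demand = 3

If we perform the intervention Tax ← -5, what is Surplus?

-31

Intervening sets Tax = -5 and removes its equation (Tax = Cost - 1).
No directed path runs from Tax to Surplus, so Surplus keeps its natural value.
Price = 3*Demand + 4  [with Demand=3]  = 13
Surplus = -2*Price - 5  [with Price=13]  = -31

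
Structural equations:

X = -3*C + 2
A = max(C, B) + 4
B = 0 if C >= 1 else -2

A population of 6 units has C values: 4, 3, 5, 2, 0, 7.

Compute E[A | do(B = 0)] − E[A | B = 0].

Every unit gets B=0 under the intervention. A values become 8, 7, 9, 6, 4, 11; E[A|do(B=0)] = 7.5.
E[A|B=0] averages over only the 5 units with B=0 (C = 4, 3, 5, 2, 7): A = 8, 7, 9, 6, 11, mean 8.2.
Difference = 7.5 − 8.2 = -0.7.

-0.7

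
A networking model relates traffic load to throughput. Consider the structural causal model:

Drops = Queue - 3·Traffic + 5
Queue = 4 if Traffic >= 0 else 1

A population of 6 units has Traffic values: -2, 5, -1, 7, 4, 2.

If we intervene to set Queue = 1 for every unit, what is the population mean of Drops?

-1.5

do(Queue=1) breaks Queue's dependence on Traffic. With Queue=1 fixed, Drops across the units is 12, -9, 9, -15, -6, 0, mean -1.5.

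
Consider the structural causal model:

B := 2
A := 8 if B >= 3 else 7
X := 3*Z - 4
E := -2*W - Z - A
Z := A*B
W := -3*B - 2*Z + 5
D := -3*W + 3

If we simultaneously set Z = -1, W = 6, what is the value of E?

-18

Setting Z = -1, W = 6 by intervention discards those variables' equations.
A = 8 if B >= 3 else 7  [with B=2]  = 7
E = -2*W - Z - A  [with W=6, Z=-1, A=7]  = -18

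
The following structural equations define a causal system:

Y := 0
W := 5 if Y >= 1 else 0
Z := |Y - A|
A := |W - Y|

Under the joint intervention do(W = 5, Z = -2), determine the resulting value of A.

5

The joint intervention fixes W = 5, Z = -2, removing each variable's own equation.
A = |W - Y|  [with W=5, Y=0]  = 5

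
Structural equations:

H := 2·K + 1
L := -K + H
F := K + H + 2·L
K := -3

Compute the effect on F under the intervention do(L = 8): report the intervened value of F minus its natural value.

20

The intervention breaks the incoming arrows to L: L := -K + H no longer applies, and L = 8.
H = 2·K + 1  [with K=-3]  = -5
F = K + H + 2·L  [with K=-3, H=-5, L=8]  = 8
Without intervention: H = 2·K + 1  [with K=-3]  = -5; L = -K + H  [with K=-3, H=-5]  = -2; F = K + H + 2·L  [with K=-3, H=-5, L=-2]  = -12.
Change = 8 − (-12) = 20.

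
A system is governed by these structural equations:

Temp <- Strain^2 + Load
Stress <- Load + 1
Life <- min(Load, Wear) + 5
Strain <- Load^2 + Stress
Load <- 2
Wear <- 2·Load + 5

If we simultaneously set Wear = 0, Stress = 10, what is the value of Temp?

Setting Wear = 0, Stress = 10 by intervention discards those variables' equations.
Strain = Load^2 + Stress  [with Load=2, Stress=10]  = 14
Temp = Strain^2 + Load  [with Strain=14, Load=2]  = 198

198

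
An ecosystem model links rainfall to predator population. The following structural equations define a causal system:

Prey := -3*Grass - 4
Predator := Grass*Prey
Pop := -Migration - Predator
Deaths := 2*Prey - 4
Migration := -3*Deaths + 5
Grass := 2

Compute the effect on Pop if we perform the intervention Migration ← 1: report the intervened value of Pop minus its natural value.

76

The intervention breaks the incoming arrows to Migration: Migration := -3*Deaths + 5 no longer applies, and Migration = 1.
Prey = -3*Grass - 4  [with Grass=2]  = -10
Predator = Grass*Prey  [with Grass=2, Prey=-10]  = -20
Pop = -Migration - Predator  [with Migration=1, Predator=-20]  = 19
Without intervention: Prey = -3*Grass - 4  [with Grass=2]  = -10; Predator = Grass*Prey  [with Grass=2, Prey=-10]  = -20; Deaths = 2*Prey - 4  [with Prey=-10]  = -24; Migration = -3*Deaths + 5  [with Deaths=-24]  = 77; Pop = -Migration - Predator  [with Migration=77, Predator=-20]  = -57.
Change = 19 − (-57) = 76.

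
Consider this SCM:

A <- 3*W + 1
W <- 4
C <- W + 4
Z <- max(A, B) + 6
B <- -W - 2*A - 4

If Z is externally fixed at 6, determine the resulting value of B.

-34

do(Z=6) replaces the equation Z <- max(A, B) + 6 with the constant Z = 6.
B is not downstream of the intervention, so its value is determined by the original equations.
A = 3*W + 1  [with W=4]  = 13
B = -W - 2*A - 4  [with W=4, A=13]  = -34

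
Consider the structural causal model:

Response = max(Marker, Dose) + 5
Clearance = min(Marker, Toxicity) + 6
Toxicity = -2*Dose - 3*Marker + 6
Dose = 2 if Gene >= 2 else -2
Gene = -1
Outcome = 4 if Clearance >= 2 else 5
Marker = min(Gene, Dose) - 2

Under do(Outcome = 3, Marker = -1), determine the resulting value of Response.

4

The joint intervention fixes Outcome = 3, Marker = -1, removing each variable's own equation.
Dose = 2 if Gene >= 2 else -2  [with Gene=-1]  = -2
Response = max(Marker, Dose) + 5  [with Marker=-1, Dose=-2]  = 4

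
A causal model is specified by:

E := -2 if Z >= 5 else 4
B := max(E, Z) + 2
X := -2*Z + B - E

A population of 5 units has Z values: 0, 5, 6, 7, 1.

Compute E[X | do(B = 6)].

-2

Under do(B=6), B's equation is replaced by B=6 for every unit. Per-unit X: 2, -2, -4, -6, 0. Mean = -2.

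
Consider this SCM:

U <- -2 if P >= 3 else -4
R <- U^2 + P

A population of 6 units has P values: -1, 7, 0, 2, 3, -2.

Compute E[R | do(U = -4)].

Under do(U=-4), U's equation is replaced by U=-4 for every unit. Per-unit R: 15, 23, 16, 18, 19, 14. Mean = 17.5.

17.5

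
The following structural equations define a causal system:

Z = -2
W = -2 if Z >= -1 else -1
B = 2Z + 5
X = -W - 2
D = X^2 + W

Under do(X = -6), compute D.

35

Intervening sets X = -6 and removes its equation (X = -W - 2).
W = -2 if Z >= -1 else -1  [with Z=-2]  = -1
D = X^2 + W  [with X=-6, W=-1]  = 35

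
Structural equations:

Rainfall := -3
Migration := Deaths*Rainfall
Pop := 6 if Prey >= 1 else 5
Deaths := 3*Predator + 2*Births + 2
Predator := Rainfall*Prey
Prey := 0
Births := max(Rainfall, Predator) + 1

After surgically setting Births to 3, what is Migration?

Under do(Births=3), the mechanism Births := max(Rainfall, Predator) + 1 is discarded; Births is fixed at 3.
Predator = Rainfall*Prey  [with Rainfall=-3, Prey=0]  = 0
Deaths = 3*Predator + 2*Births + 2  [with Predator=0, Births=3]  = 8
Migration = Deaths*Rainfall  [with Deaths=8, Rainfall=-3]  = -24

-24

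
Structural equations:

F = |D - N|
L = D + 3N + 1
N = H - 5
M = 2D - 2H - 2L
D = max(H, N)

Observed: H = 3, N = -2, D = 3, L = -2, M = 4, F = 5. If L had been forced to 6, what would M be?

Intervening sets L = 6 and removes its equation (L = D + 3N + 1).
N = H - 5  [with H=3]  = -2
D = max(H, N)  [with H=3, N=-2]  = 3
M = 2D - 2H - 2L  [with D=3, H=3, L=6]  = -12

-12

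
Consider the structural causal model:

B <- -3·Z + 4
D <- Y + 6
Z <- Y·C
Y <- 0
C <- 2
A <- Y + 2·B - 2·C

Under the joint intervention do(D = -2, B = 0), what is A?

Setting D = -2, B = 0 by intervention discards those variables' equations.
A = Y + 2·B - 2·C  [with Y=0, B=0, C=2]  = -4

-4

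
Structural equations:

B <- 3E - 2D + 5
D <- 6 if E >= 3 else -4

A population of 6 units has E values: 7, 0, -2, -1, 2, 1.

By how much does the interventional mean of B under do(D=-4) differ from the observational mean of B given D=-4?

Under do(D=-4), D's equation is replaced by D=-4 for every unit. Per-unit B: 34, 13, 7, 10, 19, 16. Mean = 16.5.
E[B|D=-4] averages over only the 5 units with D=-4 (E = 0, -2, -1, 2, 1): B = 13, 7, 10, 19, 16, mean 13.
Difference = 16.5 − 13 = 3.5.

3.5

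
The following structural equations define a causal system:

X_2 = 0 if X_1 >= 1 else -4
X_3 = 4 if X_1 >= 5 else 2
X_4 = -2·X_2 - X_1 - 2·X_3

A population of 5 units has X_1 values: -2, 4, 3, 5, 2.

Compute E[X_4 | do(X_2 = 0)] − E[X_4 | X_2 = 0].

1.3

Under do(X_2=0), X_2's equation is replaced by X_2=0 for every unit. Per-unit X_4: -2, -8, -7, -13, -6. Mean = -7.2.
Observing X_2=0 restricts to units where X_2's equation naturally yields 0: X_1 ∈ {4, 3, 5, 2}. In that subpopulation X_4 = -8, -7, -13, -6, mean -8.5.
Difference = -7.2 − (-8.5) = 1.3.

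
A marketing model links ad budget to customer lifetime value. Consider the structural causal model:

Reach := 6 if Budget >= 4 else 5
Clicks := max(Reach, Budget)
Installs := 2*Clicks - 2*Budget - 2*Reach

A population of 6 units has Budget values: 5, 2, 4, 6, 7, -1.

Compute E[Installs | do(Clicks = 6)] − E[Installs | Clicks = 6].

Every unit gets Clicks=6 under the intervention. Installs values become -10, -2, -8, -12, -14, 4; E[Installs|do(Clicks=6)] = -7.
Conditioning on Clicks=6 selects the 3 unit(s) with Budget ∈ {5, 4, 6}. Their Installs values: -10, -8, -12. Mean = -10.
Difference = -7 − (-10) = 3.

3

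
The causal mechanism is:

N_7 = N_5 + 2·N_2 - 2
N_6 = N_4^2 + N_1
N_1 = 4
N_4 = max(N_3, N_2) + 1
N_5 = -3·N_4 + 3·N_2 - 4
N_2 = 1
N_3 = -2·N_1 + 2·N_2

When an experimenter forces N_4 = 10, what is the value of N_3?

-6

Under do(N_4=10), the mechanism N_4 = max(N_3, N_2) + 1 is discarded; N_4 is fixed at 10.
Since N_3 is not a descendant of the intervened variable, it is unaffected.
N_3 = -2·N_1 + 2·N_2  [with N_1=4, N_2=1]  = -6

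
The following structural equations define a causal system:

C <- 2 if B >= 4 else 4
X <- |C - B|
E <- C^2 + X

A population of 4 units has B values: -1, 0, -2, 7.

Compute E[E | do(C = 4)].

20.5

Under do(C=4), C's equation is replaced by C=4 for every unit. Per-unit E: 21, 20, 22, 19. Mean = 20.5.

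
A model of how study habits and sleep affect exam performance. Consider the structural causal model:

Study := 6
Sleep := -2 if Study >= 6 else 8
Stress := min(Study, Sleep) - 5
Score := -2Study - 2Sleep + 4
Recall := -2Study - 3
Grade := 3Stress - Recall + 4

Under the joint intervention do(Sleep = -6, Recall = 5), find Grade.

-34

Setting Sleep = -6, Recall = 5 by intervention discards those variables' equations.
Stress = min(Study, Sleep) - 5  [with Study=6, Sleep=-6]  = -11
Grade = 3Stress - Recall + 4  [with Stress=-11, Recall=5]  = -34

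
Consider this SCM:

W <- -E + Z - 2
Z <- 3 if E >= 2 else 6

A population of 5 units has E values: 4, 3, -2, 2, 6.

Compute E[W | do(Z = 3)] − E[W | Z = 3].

1.15

The intervention sets Z=3 in all 5 units regardless of E. Recomputing W per unit gives -3, -2, 3, -1, -5; average -1.6.
E[W|Z=3] averages over only the 4 units with Z=3 (E = 4, 3, 2, 6): W = -3, -2, -1, -5, mean -2.75.
Difference = -1.6 − (-2.75) = 1.15.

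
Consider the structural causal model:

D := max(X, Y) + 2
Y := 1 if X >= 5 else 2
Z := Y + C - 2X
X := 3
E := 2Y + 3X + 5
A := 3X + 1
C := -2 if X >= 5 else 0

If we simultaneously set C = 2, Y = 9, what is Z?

5

The joint intervention fixes C = 2, Y = 9, removing each variable's own equation.
Z = Y + C - 2X  [with Y=9, C=2, X=3]  = 5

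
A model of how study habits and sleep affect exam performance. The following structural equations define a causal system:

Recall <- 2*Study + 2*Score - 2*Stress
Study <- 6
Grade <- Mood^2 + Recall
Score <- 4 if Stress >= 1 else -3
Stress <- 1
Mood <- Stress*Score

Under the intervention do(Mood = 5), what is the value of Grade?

Under do(Mood=5), the mechanism Mood <- Stress*Score is discarded; Mood is fixed at 5.
Score = 4 if Stress >= 1 else -3  [with Stress=1]  = 4
Recall = 2*Study + 2*Score - 2*Stress  [with Study=6, Score=4, Stress=1]  = 18
Grade = Mood^2 + Recall  [with Mood=5, Recall=18]  = 43

43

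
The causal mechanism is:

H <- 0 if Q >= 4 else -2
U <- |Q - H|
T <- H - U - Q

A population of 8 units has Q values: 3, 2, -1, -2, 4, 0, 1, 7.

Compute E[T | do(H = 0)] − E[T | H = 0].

do(H=0) breaks H's dependence on Q. With H=0 fixed, T across the units is -6, -4, 0, 0, -8, 0, -2, -14, mean -4.25.
E[T|H=0] averages over only the 2 units with H=0 (Q = 4, 7): T = -8, -14, mean -11.
Difference = -4.25 − (-11) = 6.75.

6.75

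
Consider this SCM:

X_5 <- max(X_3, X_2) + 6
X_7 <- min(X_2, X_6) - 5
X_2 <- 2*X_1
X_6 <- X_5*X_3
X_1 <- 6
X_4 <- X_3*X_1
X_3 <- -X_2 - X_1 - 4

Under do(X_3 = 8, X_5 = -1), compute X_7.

Under do(X_3 = 8, X_5 = -1), each intervened variable's structural equation is replaced by its fixed value.
X_2 = 2*X_1  [with X_1=6]  = 12
X_6 = X_5*X_3  [with X_5=-1, X_3=8]  = -8
X_7 = min(X_2, X_6) - 5  [with X_2=12, X_6=-8]  = -13

-13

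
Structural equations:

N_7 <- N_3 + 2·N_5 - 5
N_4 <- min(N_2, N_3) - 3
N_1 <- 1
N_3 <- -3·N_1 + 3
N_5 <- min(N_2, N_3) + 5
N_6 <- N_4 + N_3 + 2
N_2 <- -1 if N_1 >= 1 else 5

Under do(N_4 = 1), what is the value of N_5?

4

Intervening sets N_4 = 1 and removes its equation (N_4 <- min(N_2, N_3) - 3).
No directed path runs from N_4 to N_5, so N_5 keeps its natural value.
N_2 = -1 if N_1 >= 1 else 5  [with N_1=1]  = -1
N_3 = -3·N_1 + 3  [with N_1=1]  = 0
N_5 = min(N_2, N_3) + 5  [with N_2=-1, N_3=0]  = 4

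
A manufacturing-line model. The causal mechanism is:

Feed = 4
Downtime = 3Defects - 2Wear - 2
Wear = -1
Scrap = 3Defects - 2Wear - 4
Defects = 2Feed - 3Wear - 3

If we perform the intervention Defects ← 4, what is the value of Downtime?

do(Defects=4) replaces the equation Defects = 2Feed - 3Wear - 3 with the constant Defects = 4.
Downtime = 3Defects - 2Wear - 2  [with Defects=4, Wear=-1]  = 12

12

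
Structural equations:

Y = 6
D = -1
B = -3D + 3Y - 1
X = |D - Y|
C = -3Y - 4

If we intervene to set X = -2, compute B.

Under do(X=-2), the mechanism X = |D - Y| is discarded; X is fixed at -2.
Since B is not a descendant of the intervened variable, it is unaffected.
B = -3D + 3Y - 1  [with D=-1, Y=6]  = 20

20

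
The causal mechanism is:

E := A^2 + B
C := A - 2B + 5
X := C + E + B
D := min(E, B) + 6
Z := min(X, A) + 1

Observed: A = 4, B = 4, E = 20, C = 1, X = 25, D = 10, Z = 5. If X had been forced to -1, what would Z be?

Under do(X=-1), the mechanism X := C + E + B is discarded; X is fixed at -1.
Z = min(X, A) + 1  [with X=-1, A=4]  = 0

0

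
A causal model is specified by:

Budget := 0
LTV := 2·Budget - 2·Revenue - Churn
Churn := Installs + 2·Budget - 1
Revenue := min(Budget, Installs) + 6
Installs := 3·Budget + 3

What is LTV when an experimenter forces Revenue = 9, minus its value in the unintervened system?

-6

Intervening sets Revenue = 9 and removes its equation (Revenue := min(Budget, Installs) + 6).
Installs = 3·Budget + 3  [with Budget=0]  = 3
Churn = Installs + 2·Budget - 1  [with Installs=3, Budget=0]  = 2
LTV = 2·Budget - 2·Revenue - Churn  [with Budget=0, Revenue=9, Churn=2]  = -20
Without intervention: Installs = 3·Budget + 3  [with Budget=0]  = 3; Churn = Installs + 2·Budget - 1  [with Installs=3, Budget=0]  = 2; Revenue = min(Budget, Installs) + 6  [with Budget=0, Installs=3]  = 6; LTV = 2·Budget - 2·Revenue - Churn  [with Budget=0, Revenue=6, Churn=2]  = -14.
Change = -20 − (-14) = -6.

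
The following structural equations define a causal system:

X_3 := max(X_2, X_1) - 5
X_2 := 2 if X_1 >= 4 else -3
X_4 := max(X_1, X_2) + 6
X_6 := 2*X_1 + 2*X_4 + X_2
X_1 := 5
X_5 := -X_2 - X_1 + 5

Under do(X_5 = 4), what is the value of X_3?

do(X_5=4) replaces the equation X_5 := -X_2 - X_1 + 5 with the constant X_5 = 4.
X_3 is not downstream of the intervention, so its value is determined by the original equations.
X_2 = 2 if X_1 >= 4 else -3  [with X_1=5]  = 2
X_3 = max(X_2, X_1) - 5  [with X_2=2, X_1=5]  = 0

0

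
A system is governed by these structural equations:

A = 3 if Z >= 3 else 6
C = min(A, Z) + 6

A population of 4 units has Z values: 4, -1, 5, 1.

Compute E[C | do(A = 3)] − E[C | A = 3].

-1.5

The intervention sets A=3 in all 4 units regardless of Z. Recomputing C per unit gives 9, 5, 9, 7; average 7.5.
E[C|A=3] averages over only the 2 units with A=3 (Z = 4, 5): C = 9, 9, mean 9.
Difference = 7.5 − 9 = -1.5.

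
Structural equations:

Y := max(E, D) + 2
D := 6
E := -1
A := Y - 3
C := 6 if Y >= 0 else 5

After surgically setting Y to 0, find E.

Under do(Y=0), the mechanism Y := max(E, D) + 2 is discarded; Y is fixed at 0.
Since E is not a descendant of the intervened variable, it is unaffected.

-1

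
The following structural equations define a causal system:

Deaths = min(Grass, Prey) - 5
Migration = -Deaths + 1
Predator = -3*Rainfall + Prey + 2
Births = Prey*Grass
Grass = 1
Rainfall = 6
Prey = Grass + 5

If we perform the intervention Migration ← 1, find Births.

The intervention breaks the incoming arrows to Migration: Migration = -Deaths + 1 no longer applies, and Migration = 1.
Births is not downstream of the intervention, so its value is determined by the original equations.
Prey = Grass + 5  [with Grass=1]  = 6
Births = Prey*Grass  [with Prey=6, Grass=1]  = 6

6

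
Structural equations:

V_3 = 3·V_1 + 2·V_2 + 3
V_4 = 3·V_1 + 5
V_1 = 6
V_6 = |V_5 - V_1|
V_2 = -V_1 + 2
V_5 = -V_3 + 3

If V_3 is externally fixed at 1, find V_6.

The intervention breaks the incoming arrows to V_3: V_3 = 3·V_1 + 2·V_2 + 3 no longer applies, and V_3 = 1.
V_5 = -V_3 + 3  [with V_3=1]  = 2
V_6 = |V_5 - V_1|  [with V_5=2, V_1=6]  = 4

4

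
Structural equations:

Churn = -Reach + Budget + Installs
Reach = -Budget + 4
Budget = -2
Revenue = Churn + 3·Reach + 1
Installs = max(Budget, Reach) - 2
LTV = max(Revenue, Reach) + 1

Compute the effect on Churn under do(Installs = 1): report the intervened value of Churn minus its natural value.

The intervention breaks the incoming arrows to Installs: Installs = max(Budget, Reach) - 2 no longer applies, and Installs = 1.
Reach = -Budget + 4  [with Budget=-2]  = 6
Churn = -Reach + Budget + Installs  [with Reach=6, Budget=-2, Installs=1]  = -7
Without intervention: Reach = -Budget + 4  [with Budget=-2]  = 6; Installs = max(Budget, Reach) - 2  [with Budget=-2, Reach=6]  = 4; Churn = -Reach + Budget + Installs  [with Reach=6, Budget=-2, Installs=4]  = -4.
Change = -7 − (-4) = -3.

-3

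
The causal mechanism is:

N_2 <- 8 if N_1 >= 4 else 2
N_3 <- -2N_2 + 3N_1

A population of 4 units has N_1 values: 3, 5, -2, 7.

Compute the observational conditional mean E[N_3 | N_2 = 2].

-2.5

Conditioning on N_2=2 selects the 2 unit(s) with N_1 ∈ {3, -2}. Their N_3 values: 5, -10. Mean = -2.5.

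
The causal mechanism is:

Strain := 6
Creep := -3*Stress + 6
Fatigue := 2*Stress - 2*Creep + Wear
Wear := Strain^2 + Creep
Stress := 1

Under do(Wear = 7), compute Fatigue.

3

Intervening sets Wear = 7 and removes its equation (Wear := Strain^2 + Creep).
Creep = -3*Stress + 6  [with Stress=1]  = 3
Fatigue = 2*Stress - 2*Creep + Wear  [with Stress=1, Creep=3, Wear=7]  = 3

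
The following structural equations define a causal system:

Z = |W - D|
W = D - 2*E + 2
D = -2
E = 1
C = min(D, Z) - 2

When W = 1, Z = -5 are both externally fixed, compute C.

Setting W = 1, Z = -5 by intervention discards those variables' equations.
C = min(D, Z) - 2  [with D=-2, Z=-5]  = -7

-7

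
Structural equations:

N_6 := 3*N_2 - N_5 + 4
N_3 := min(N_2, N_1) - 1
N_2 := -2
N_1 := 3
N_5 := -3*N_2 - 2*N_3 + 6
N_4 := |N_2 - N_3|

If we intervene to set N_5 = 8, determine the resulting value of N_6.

The intervention breaks the incoming arrows to N_5: N_5 := -3*N_2 - 2*N_3 + 6 no longer applies, and N_5 = 8.
N_6 = 3*N_2 - N_5 + 4  [with N_2=-2, N_5=8]  = -10

-10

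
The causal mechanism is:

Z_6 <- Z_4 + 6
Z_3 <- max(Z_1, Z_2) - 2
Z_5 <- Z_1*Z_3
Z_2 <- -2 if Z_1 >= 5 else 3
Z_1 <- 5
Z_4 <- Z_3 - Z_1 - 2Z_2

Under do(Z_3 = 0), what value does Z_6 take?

The intervention breaks the incoming arrows to Z_3: Z_3 <- max(Z_1, Z_2) - 2 no longer applies, and Z_3 = 0.
Z_2 = -2 if Z_1 >= 5 else 3  [with Z_1=5]  = -2
Z_4 = Z_3 - Z_1 - 2Z_2  [with Z_3=0, Z_1=5, Z_2=-2]  = -1
Z_6 = Z_4 + 6  [with Z_4=-1]  = 5

5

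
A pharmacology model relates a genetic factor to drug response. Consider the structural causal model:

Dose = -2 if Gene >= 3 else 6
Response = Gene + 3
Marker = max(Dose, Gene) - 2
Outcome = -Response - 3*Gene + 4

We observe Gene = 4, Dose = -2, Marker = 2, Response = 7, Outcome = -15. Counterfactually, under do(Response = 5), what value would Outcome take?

Intervening sets Response = 5 and removes its equation (Response = Gene + 3).
Outcome = -Response - 3*Gene + 4  [with Response=5, Gene=4]  = -13

-13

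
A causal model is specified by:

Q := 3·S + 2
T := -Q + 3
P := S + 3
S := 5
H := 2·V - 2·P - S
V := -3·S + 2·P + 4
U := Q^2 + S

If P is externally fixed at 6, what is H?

-15

Under do(P=6), the mechanism P := S + 3 is discarded; P is fixed at 6.
V = -3·S + 2·P + 4  [with S=5, P=6]  = 1
H = 2·V - 2·P - S  [with V=1, P=6, S=5]  = -15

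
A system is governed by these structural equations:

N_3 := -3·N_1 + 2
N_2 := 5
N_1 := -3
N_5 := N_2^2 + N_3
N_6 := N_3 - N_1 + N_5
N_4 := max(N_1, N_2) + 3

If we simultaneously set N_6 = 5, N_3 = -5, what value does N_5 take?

Under do(N_6 = 5, N_3 = -5), each intervened variable's structural equation is replaced by its fixed value.
N_5 = N_2^2 + N_3  [with N_2=5, N_3=-5]  = 20

20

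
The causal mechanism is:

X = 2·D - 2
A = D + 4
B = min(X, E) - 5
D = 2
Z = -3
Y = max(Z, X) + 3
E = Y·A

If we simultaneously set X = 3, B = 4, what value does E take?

36

The joint intervention fixes X = 3, B = 4, removing each variable's own equation.
A = D + 4  [with D=2]  = 6
Y = max(Z, X) + 3  [with Z=-3, X=3]  = 6
E = Y·A  [with Y=6, A=6]  = 36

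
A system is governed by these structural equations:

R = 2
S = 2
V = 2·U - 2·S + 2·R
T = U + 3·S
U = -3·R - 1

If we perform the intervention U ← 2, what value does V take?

4

The intervention breaks the incoming arrows to U: U = -3·R - 1 no longer applies, and U = 2.
V = 2·U - 2·S + 2·R  [with U=2, S=2, R=2]  = 4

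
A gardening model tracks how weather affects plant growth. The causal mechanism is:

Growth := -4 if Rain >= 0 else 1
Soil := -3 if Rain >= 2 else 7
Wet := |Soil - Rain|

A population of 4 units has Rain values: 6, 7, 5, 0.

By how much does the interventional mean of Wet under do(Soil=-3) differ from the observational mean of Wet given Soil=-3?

do(Soil=-3) breaks Soil's dependence on Rain. With Soil=-3 fixed, Wet across the units is 9, 10, 8, 3, mean 7.5.
Conditioning on Soil=-3 selects the 3 unit(s) with Rain ∈ {6, 7, 5}. Their Wet values: 9, 10, 8. Mean = 9.
Difference = 7.5 − 9 = -1.5.

-1.5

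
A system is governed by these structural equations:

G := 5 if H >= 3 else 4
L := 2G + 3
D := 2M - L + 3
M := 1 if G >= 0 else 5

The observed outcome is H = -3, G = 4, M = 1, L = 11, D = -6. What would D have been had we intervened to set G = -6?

do(G=-6) replaces the equation G := 5 if H >= 3 else 4 with the constant G = -6.
M = 1 if G >= 0 else 5  [with G=-6]  = 5
L = 2G + 3  [with G=-6]  = -9
D = 2M - L + 3  [with M=5, L=-9]  = 22

22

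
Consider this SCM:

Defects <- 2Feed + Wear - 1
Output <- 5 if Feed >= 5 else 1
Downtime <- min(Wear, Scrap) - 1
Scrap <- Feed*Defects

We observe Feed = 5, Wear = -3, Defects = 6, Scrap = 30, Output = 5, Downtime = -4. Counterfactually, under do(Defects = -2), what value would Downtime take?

The intervention breaks the incoming arrows to Defects: Defects <- 2Feed + Wear - 1 no longer applies, and Defects = -2.
Scrap = Feed*Defects  [with Feed=5, Defects=-2]  = -10
Downtime = min(Wear, Scrap) - 1  [with Wear=-3, Scrap=-10]  = -11

-11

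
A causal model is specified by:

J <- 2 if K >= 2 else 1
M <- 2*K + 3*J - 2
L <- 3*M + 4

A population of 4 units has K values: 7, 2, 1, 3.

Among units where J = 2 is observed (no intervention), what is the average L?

40

Conditioning on J=2 selects the 3 unit(s) with K ∈ {7, 2, 3}. Their L values: 58, 28, 34. Mean = 40.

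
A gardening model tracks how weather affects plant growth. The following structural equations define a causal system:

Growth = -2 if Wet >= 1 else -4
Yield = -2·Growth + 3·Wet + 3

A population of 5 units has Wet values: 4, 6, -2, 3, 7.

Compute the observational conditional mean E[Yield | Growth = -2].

Conditioning on Growth=-2 selects the 4 unit(s) with Wet ∈ {4, 6, 3, 7}. Their Yield values: 19, 25, 16, 28. Mean = 22.

22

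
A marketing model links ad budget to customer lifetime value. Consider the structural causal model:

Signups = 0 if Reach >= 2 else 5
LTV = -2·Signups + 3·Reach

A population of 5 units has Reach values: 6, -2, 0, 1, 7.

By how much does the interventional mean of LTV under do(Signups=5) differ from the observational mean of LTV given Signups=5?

The intervention sets Signups=5 in all 5 units regardless of Reach. Recomputing LTV per unit gives 8, -16, -10, -7, 11; average -2.8.
Conditioning on Signups=5 selects the 3 unit(s) with Reach ∈ {-2, 0, 1}. Their LTV values: -16, -10, -7. Mean = -11.
Difference = -2.8 − (-11) = 8.2.

8.2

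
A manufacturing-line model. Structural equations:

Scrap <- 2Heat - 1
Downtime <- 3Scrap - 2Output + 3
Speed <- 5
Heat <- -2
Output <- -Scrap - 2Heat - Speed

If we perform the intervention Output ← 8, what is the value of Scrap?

-5

Under do(Output=8), the mechanism Output <- -Scrap - 2Heat - Speed is discarded; Output is fixed at 8.
Since Scrap is not a descendant of the intervened variable, it is unaffected.
Scrap = 2Heat - 1  [with Heat=-2]  = -5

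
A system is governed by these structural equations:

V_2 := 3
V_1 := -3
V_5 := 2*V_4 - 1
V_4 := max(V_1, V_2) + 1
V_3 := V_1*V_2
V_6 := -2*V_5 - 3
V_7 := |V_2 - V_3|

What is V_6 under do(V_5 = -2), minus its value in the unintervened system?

18

The intervention breaks the incoming arrows to V_5: V_5 := 2*V_4 - 1 no longer applies, and V_5 = -2.
V_6 = -2*V_5 - 3  [with V_5=-2]  = 1
Without intervention: V_4 = max(V_1, V_2) + 1  [with V_1=-3, V_2=3]  = 4; V_5 = 2*V_4 - 1  [with V_4=4]  = 7; V_6 = -2*V_5 - 3  [with V_5=7]  = -17.
Change = 1 − (-17) = 18.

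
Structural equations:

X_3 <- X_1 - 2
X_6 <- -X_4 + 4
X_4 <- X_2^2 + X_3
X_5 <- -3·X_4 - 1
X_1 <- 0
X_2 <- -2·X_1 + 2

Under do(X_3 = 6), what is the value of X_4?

The intervention breaks the incoming arrows to X_3: X_3 <- X_1 - 2 no longer applies, and X_3 = 6.
X_2 = -2·X_1 + 2  [with X_1=0]  = 2
X_4 = X_2^2 + X_3  [with X_2=2, X_3=6]  = 10

10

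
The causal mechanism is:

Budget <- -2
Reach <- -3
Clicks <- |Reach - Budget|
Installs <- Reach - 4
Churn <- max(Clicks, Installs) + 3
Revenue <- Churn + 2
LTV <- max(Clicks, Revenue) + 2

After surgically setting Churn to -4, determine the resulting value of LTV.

3

Under do(Churn=-4), the mechanism Churn <- max(Clicks, Installs) + 3 is discarded; Churn is fixed at -4.
Clicks = |Reach - Budget|  [with Reach=-3, Budget=-2]  = 1
Revenue = Churn + 2  [with Churn=-4]  = -2
LTV = max(Clicks, Revenue) + 2  [with Clicks=1, Revenue=-2]  = 3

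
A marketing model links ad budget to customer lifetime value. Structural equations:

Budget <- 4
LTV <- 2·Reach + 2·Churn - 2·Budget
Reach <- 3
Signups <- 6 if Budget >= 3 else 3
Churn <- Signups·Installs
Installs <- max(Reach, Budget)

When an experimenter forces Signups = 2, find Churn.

8

Intervening sets Signups = 2 and removes its equation (Signups <- 6 if Budget >= 3 else 3).
Installs = max(Reach, Budget)  [with Reach=3, Budget=4]  = 4
Churn = Signups·Installs  [with Signups=2, Installs=4]  = 8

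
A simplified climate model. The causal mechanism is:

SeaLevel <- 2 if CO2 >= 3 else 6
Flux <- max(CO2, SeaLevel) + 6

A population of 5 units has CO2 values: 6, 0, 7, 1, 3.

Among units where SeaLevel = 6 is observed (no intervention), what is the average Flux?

Conditioning on SeaLevel=6 selects the 2 unit(s) with CO2 ∈ {0, 1}. Their Flux values: 12, 12. Mean = 12.

12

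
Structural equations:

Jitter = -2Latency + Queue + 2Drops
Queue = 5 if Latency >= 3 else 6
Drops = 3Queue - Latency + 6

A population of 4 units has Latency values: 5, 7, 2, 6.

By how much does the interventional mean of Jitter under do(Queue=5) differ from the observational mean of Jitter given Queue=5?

4

Under do(Queue=5), Queue's equation is replaced by Queue=5 for every unit. Per-unit Jitter: 27, 19, 39, 23. Mean = 27.
Observing Queue=5 restricts to units where Queue's equation naturally yields 5: Latency ∈ {5, 7, 6}. In that subpopulation Jitter = 27, 19, 23, mean 23.
Difference = 27 − 23 = 4.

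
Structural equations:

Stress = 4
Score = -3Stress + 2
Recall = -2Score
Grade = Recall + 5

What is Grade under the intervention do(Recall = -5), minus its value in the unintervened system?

The intervention breaks the incoming arrows to Recall: Recall = -2Score no longer applies, and Recall = -5.
Grade = Recall + 5  [with Recall=-5]  = 0
Without intervention: Score = -3Stress + 2  [with Stress=4]  = -10; Recall = -2Score  [with Score=-10]  = 20; Grade = Recall + 5  [with Recall=20]  = 25.
Change = 0 − 25 = -25.

-25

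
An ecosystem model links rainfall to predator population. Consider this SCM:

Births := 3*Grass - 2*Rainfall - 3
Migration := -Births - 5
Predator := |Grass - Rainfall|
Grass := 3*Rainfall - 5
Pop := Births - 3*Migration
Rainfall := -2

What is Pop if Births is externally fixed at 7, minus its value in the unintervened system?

Under do(Births=7), the mechanism Births := 3*Grass - 2*Rainfall - 3 is discarded; Births is fixed at 7.
Migration = -Births - 5  [with Births=7]  = -12
Pop = Births - 3*Migration  [with Births=7, Migration=-12]  = 43
Without intervention: Grass = 3*Rainfall - 5  [with Rainfall=-2]  = -11; Births = 3*Grass - 2*Rainfall - 3  [with Grass=-11, Rainfall=-2]  = -32; Migration = -Births - 5  [with Births=-32]  = 27; Pop = Births - 3*Migration  [with Births=-32, Migration=27]  = -113.
Change = 43 − (-113) = 156.

156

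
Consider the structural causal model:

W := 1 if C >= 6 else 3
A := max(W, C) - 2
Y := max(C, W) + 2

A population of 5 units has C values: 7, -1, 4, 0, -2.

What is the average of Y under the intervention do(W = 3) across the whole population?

6

Every unit gets W=3 under the intervention. Y values become 9, 5, 6, 5, 5; E[Y|do(W=3)] = 6.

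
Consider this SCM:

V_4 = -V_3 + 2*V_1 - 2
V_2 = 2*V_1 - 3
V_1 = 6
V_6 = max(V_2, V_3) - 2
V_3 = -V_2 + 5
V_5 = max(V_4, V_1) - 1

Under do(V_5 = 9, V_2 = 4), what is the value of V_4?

9

Setting V_5 = 9, V_2 = 4 by intervention discards those variables' equations.
V_3 = -V_2 + 5  [with V_2=4]  = 1
V_4 = -V_3 + 2*V_1 - 2  [with V_3=1, V_1=6]  = 9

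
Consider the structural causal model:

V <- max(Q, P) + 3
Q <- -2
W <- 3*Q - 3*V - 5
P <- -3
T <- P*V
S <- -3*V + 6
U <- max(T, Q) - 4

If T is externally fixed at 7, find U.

Under do(T=7), the mechanism T <- P*V is discarded; T is fixed at 7.
U = max(T, Q) - 4  [with T=7, Q=-2]  = 3

3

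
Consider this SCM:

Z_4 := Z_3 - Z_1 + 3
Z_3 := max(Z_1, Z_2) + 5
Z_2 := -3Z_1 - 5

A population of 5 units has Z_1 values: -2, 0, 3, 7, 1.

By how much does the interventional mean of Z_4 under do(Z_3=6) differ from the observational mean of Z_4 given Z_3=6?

Under do(Z_3=6), Z_3's equation is replaced by Z_3=6 for every unit. Per-unit Z_4: 11, 9, 6, 2, 8. Mean = 7.2.
E[Z_4|Z_3=6] averages over only the 2 units with Z_3=6 (Z_1 = -2, 1): Z_4 = 11, 8, mean 9.5.
Difference = 7.2 − 9.5 = -2.3.

-2.3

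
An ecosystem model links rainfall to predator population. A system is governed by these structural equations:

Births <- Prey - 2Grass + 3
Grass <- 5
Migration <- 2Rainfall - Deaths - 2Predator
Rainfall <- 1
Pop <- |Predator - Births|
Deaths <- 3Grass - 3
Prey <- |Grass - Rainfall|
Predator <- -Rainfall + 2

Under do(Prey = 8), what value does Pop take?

0

The intervention breaks the incoming arrows to Prey: Prey <- |Grass - Rainfall| no longer applies, and Prey = 8.
Predator = -Rainfall + 2  [with Rainfall=1]  = 1
Births = Prey - 2Grass + 3  [with Prey=8, Grass=5]  = 1
Pop = |Predator - Births|  [with Predator=1, Births=1]  = 0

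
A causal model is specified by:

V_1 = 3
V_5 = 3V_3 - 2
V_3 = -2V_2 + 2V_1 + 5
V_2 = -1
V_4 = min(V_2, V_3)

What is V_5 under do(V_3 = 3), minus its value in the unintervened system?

do(V_3=3) replaces the equation V_3 = -2V_2 + 2V_1 + 5 with the constant V_3 = 3.
V_5 = 3V_3 - 2  [with V_3=3]  = 7
Without intervention: V_3 = -2V_2 + 2V_1 + 5  [with V_2=-1, V_1=3]  = 13; V_5 = 3V_3 - 2  [with V_3=13]  = 37.
Change = 7 − 37 = -30.

-30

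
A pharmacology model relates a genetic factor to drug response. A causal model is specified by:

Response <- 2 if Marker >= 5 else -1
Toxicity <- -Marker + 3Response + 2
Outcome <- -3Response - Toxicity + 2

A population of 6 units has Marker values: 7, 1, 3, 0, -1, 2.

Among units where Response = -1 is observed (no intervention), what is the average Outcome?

Observing Response=-1 restricts to units where Response's equation naturally yields -1: Marker ∈ {1, 3, 0, -1, 2}. In that subpopulation Outcome = 7, 9, 6, 5, 8, mean 7.

7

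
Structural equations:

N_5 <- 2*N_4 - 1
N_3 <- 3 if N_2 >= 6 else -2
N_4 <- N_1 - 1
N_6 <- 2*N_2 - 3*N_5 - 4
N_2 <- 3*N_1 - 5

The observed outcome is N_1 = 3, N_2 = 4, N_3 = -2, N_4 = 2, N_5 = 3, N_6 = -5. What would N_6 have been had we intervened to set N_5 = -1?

7

The intervention breaks the incoming arrows to N_5: N_5 <- 2*N_4 - 1 no longer applies, and N_5 = -1.
N_2 = 3*N_1 - 5  [with N_1=3]  = 4
N_6 = 2*N_2 - 3*N_5 - 4  [with N_2=4, N_5=-1]  = 7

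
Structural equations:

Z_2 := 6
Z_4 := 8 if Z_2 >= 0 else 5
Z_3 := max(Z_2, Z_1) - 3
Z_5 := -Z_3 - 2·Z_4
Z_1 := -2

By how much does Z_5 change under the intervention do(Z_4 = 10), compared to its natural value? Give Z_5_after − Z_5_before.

Intervening sets Z_4 = 10 and removes its equation (Z_4 := 8 if Z_2 >= 0 else 5).
Z_3 = max(Z_2, Z_1) - 3  [with Z_2=6, Z_1=-2]  = 3
Z_5 = -Z_3 - 2·Z_4  [with Z_3=3, Z_4=10]  = -23
Without intervention: Z_3 = max(Z_2, Z_1) - 3  [with Z_2=6, Z_1=-2]  = 3; Z_4 = 8 if Z_2 >= 0 else 5  [with Z_2=6]  = 8; Z_5 = -Z_3 - 2·Z_4  [with Z_3=3, Z_4=8]  = -19.
Change = -23 − (-19) = -4.

-4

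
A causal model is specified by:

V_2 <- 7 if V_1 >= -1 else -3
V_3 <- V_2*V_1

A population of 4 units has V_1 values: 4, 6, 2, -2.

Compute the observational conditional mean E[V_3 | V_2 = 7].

28

E[V_3|V_2=7] averages over only the 3 units with V_2=7 (V_1 = 4, 6, 2): V_3 = 28, 42, 14, mean 28.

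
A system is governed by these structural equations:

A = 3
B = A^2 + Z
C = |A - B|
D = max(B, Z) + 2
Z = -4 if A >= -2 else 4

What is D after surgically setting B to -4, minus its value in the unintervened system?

-9

do(B=-4) replaces the equation B = A^2 + Z with the constant B = -4.
Z = -4 if A >= -2 else 4  [with A=3]  = -4
D = max(B, Z) + 2  [with B=-4, Z=-4]  = -2
Without intervention: Z = -4 if A >= -2 else 4  [with A=3]  = -4; B = A^2 + Z  [with A=3, Z=-4]  = 5; D = max(B, Z) + 2  [with B=5, Z=-4]  = 7.
Change = -2 − 7 = -9.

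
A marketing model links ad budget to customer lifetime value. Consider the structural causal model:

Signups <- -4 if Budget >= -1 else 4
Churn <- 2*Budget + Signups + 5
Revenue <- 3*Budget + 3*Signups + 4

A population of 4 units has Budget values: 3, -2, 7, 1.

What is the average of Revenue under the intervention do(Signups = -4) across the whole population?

-1.25

The intervention sets Signups=-4 in all 4 units regardless of Budget. Recomputing Revenue per unit gives 1, -14, 13, -5; average -1.25.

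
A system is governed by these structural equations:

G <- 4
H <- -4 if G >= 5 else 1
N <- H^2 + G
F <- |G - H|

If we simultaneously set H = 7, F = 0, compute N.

53

Setting H = 7, F = 0 by intervention discards those variables' equations.
N = H^2 + G  [with H=7, G=4]  = 53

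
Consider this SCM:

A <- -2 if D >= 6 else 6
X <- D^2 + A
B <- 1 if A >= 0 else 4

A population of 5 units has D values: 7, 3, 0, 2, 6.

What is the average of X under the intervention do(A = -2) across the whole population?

17.6

Every unit gets A=-2 under the intervention. X values become 47, 7, -2, 2, 34; E[X|do(A=-2)] = 17.6.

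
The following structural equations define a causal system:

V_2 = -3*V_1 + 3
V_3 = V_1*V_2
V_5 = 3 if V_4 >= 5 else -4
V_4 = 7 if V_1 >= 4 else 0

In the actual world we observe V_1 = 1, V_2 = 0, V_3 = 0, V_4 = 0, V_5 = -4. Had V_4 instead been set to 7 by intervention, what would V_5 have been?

3

Intervening sets V_4 = 7 and removes its equation (V_4 = 7 if V_1 >= 4 else 0).
V_5 = 3 if V_4 >= 5 else -4  [with V_4=7]  = 3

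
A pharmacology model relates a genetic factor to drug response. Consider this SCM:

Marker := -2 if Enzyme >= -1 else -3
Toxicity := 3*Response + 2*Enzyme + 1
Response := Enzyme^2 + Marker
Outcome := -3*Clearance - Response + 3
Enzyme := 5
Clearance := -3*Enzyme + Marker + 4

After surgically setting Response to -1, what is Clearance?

-13

do(Response=-1) replaces the equation Response := Enzyme^2 + Marker with the constant Response = -1.
Clearance is not downstream of the intervention, so its value is determined by the original equations.
Marker = -2 if Enzyme >= -1 else -3  [with Enzyme=5]  = -2
Clearance = -3*Enzyme + Marker + 4  [with Enzyme=5, Marker=-2]  = -13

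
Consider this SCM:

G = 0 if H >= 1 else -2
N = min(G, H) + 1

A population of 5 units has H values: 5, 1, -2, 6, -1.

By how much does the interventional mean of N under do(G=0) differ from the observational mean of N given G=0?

Under do(G=0), G's equation is replaced by G=0 for every unit. Per-unit N: 1, 1, -1, 1, 0. Mean = 0.4.
Conditioning on G=0 selects the 3 unit(s) with H ∈ {5, 1, 6}. Their N values: 1, 1, 1. Mean = 1.
Difference = 0.4 − 1 = -0.6.

-0.6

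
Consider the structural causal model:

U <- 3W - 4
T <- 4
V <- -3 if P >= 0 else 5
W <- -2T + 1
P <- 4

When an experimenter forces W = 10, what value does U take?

Intervening sets W = 10 and removes its equation (W <- -2T + 1).
U = 3W - 4  [with W=10]  = 26

26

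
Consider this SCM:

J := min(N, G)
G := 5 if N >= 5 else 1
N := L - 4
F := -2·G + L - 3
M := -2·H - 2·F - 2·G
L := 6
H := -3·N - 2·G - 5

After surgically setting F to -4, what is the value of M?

The intervention breaks the incoming arrows to F: F := -2·G + L - 3 no longer applies, and F = -4.
N = L - 4  [with L=6]  = 2
G = 5 if N >= 5 else 1  [with N=2]  = 1
H = -3·N - 2·G - 5  [with N=2, G=1]  = -13
M = -2·H - 2·F - 2·G  [with H=-13, F=-4, G=1]  = 32

32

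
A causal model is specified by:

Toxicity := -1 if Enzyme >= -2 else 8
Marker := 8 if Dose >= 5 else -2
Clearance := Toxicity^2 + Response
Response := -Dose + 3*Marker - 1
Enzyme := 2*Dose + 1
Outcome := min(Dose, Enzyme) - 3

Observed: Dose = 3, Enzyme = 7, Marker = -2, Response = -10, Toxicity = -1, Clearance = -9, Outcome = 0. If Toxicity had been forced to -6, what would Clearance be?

26

The intervention breaks the incoming arrows to Toxicity: Toxicity := -1 if Enzyme >= -2 else 8 no longer applies, and Toxicity = -6.
Marker = 8 if Dose >= 5 else -2  [with Dose=3]  = -2
Response = -Dose + 3*Marker - 1  [with Dose=3, Marker=-2]  = -10
Clearance = Toxicity^2 + Response  [with Toxicity=-6, Response=-10]  = 26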